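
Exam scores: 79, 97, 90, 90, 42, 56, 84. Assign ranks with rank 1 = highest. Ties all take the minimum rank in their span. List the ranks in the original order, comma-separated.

5, 1, 2, 2, 7, 6, 4

Sorted (descending): 97, 90, 90, 84, 79, 56, 42
The 2 values of 90 occupy positions 2–3 → each gets rank 2.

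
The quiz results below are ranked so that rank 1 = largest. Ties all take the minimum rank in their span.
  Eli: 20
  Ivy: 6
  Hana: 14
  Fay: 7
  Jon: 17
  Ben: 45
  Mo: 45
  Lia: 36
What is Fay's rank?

7

Sorted (descending): 45, 45, 36, 20, 17, 14, 7, 6
The 2 values of 45 occupy positions 1–2 → each gets rank 1.
Fay has value 7 → rank 7.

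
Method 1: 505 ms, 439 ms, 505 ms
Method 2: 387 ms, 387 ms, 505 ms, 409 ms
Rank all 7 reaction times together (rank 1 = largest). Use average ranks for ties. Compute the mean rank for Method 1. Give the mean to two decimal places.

Sorted (descending): 505, 505, 505, 439, 409, 387, 387
The 3 values of 505 occupy positions 1–3 → average rank 2.
The 2 values of 387 occupy positions 6–7 → average rank (6+7)/2 = 6.5.
Method 1 values → pooled ranks: 505→2, 439→4, 505→2
Mean rank = (2 + 4 + 2) / 3 = 2.67

2.67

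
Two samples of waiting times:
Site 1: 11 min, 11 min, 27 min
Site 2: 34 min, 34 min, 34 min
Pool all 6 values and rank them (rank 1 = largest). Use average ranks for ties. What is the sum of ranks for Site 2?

6

Sorted (descending): 34, 34, 34, 27, 11, 11
The 3 values of 34 occupy positions 1–3 → average rank 2.
The 2 values of 11 occupy positions 5–6 → average rank (5+6)/2 = 5.5.
Site 2 values → pooled ranks: 34→2, 34→2, 34→2
Rank sum = 2 + 2 + 2 = 6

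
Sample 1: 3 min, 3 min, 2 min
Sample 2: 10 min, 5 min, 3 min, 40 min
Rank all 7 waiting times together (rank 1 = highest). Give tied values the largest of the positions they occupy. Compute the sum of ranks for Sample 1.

Sorted (descending): 40, 10, 5, 3, 3, 3, 2
The 3 values of 3 occupy positions 4–6 → each gets rank 6.
Sample 1 values → pooled ranks: 3→6, 3→6, 2→7
Rank sum = 6 + 6 + 7 = 19

19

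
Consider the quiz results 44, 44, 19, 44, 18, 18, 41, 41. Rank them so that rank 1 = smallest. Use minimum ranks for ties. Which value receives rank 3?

19

Sorted (ascending): 18, 18, 19, 41, 41, 44, 44, 44
The 2 values of 18 occupy positions 1–2 → each gets rank 1.
The 2 values of 41 occupy positions 4–5 → each gets rank 4.
The 3 values of 44 occupy positions 6–8 → each gets rank 6.
Rank 3 → value 19.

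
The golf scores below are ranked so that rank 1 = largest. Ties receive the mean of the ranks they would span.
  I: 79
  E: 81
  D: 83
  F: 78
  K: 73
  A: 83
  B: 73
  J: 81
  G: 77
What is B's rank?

Sorted (descending): 83, 83, 81, 81, 79, 78, 77, 73, 73
The 2 values of 83 occupy positions 1–2 → average rank (1+2)/2 = 1.5.
The 2 values of 81 occupy positions 3–4 → average rank (3+4)/2 = 3.5.
The 2 values of 73 occupy positions 8–9 → average rank (8+9)/2 = 8.5.
B has value 73 → rank 8.5.

8.5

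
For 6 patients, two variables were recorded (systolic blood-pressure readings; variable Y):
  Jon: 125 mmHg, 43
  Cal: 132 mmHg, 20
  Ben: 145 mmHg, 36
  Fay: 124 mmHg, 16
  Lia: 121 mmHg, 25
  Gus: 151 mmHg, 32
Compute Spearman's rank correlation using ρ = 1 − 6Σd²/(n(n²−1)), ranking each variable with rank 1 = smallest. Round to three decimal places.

Ranks of variable 1: 3, 4, 5, 2, 1, 6
Ranks of variable 2: 6, 2, 5, 1, 3, 4
d = r₁ − r₂: -3, 2, 0, 1, -2, 2
d²: 9, 4, 0, 1, 4, 4; Σd² = 22
ρ = 1 − 6·22/(6·35) = 1 − 132/210 = 0.371

0.371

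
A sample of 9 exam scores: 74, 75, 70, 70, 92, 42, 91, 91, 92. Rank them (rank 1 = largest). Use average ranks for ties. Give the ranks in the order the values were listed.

6, 5, 7.5, 7.5, 1.5, 9, 3.5, 3.5, 1.5

Sorted (descending): 92, 92, 91, 91, 75, 74, 70, 70, 42
The 2 values of 92 occupy positions 1–2 → average rank (1+2)/2 = 1.5.
The 2 values of 91 occupy positions 3–4 → average rank (3+4)/2 = 3.5.
The 2 values of 70 occupy positions 7–8 → average rank (7+8)/2 = 7.5.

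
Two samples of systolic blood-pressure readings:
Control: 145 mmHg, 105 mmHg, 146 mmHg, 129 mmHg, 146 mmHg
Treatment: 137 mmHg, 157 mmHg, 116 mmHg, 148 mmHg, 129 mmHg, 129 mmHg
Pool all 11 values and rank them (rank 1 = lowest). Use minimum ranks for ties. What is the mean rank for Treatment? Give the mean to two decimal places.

5.83

Sorted (ascending): 105, 116, 129, 129, 129, 137, 145, 146, 146, 148, 157
The 3 values of 129 occupy positions 3–5 → each gets rank 3.
The 2 values of 146 occupy positions 8–9 → each gets rank 8.
Treatment values → pooled ranks: 137→6, 157→11, 116→2, 148→10, 129→3, 129→3
Mean rank = (6 + 11 + 2 + 10 + 3 + 3) / 6 = 5.83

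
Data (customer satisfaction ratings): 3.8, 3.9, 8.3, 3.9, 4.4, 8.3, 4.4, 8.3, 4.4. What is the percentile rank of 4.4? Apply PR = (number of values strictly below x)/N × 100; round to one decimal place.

N = 9.
Strictly below 4.4: 3. Equal to 4.4: 3.
PR = 3/9 × 100 = 33.3

33.3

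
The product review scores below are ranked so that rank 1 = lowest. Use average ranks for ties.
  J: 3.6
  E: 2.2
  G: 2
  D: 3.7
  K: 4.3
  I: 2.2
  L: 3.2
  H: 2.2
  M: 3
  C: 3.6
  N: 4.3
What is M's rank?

5

Sorted (ascending): 2, 2.2, 2.2, 2.2, 3, 3.2, 3.6, 3.6, 3.7, 4.3, 4.3
The 3 values of 2.2 occupy positions 2–4 → average rank 3.
The 2 values of 3.6 occupy positions 7–8 → average rank (7+8)/2 = 7.5.
The 2 values of 4.3 occupy positions 10–11 → average rank (10+11)/2 = 10.5.
M has value 3 → rank 5.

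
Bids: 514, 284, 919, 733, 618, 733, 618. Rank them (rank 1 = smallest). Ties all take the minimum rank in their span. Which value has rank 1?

284

Sorted (ascending): 284, 514, 618, 618, 733, 733, 919
The 2 values of 618 occupy positions 3–4 → each gets rank 3.
The 2 values of 733 occupy positions 5–6 → each gets rank 5.
Rank 1 → value 284.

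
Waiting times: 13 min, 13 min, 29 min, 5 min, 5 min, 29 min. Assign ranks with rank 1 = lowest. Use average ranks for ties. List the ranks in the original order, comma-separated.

3.5, 3.5, 5.5, 1.5, 1.5, 5.5

Sorted (ascending): 5, 5, 13, 13, 29, 29
The 2 values of 5 occupy positions 1–2 → average rank (1+2)/2 = 1.5.
The 2 values of 13 occupy positions 3–4 → average rank (3+4)/2 = 3.5.
The 2 values of 29 occupy positions 5–6 → average rank (5+6)/2 = 5.5.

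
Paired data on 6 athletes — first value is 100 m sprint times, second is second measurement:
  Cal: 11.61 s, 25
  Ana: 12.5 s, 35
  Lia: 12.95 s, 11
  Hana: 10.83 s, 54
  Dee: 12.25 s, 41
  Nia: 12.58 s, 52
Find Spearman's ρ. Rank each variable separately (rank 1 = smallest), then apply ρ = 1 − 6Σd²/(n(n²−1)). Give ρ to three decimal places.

-0.486

Ranks of variable 1: 2, 4, 6, 1, 3, 5
Ranks of variable 2: 2, 3, 1, 6, 4, 5
d = r₁ − r₂: 0, 1, 5, -5, -1, 0
d²: 0, 1, 25, 25, 1, 0; Σd² = 52
ρ = 1 − 6·52/(6·35) = 1 − 312/210 = -0.486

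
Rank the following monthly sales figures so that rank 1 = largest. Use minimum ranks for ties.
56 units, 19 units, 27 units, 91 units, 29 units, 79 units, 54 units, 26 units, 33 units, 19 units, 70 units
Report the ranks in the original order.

Sorted (descending): 91, 79, 70, 56, 54, 33, 29, 27, 26, 19, 19
The 2 values of 19 occupy positions 10–11 → each gets rank 10.

4, 10, 8, 1, 7, 2, 5, 9, 6, 10, 3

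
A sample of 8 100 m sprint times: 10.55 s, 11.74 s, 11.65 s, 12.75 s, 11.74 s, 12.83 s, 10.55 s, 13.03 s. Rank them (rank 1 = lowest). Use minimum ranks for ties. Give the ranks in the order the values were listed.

Sorted (ascending): 10.55, 10.55, 11.65, 11.74, 11.74, 12.75, 12.83, 13.03
The 2 values of 10.55 occupy positions 1–2 → each gets rank 1.
The 2 values of 11.74 occupy positions 4–5 → each gets rank 4.

1, 4, 3, 6, 4, 7, 1, 8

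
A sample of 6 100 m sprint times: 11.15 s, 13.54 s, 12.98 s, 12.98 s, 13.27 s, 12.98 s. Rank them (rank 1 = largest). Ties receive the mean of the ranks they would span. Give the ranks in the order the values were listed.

Sorted (descending): 13.54, 13.27, 12.98, 12.98, 12.98, 11.15
The 3 values of 12.98 occupy positions 3–5 → average rank 4.

6, 1, 4, 4, 2, 4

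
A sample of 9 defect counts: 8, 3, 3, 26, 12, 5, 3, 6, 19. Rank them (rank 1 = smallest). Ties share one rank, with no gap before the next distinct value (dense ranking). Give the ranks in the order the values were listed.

Sorted (ascending): 3, 3, 3, 5, 6, 8, 12, 19, 26
The 3 values of 3 share dense rank 1.
Remaining distinct values take the next consecutive integers.

4, 1, 1, 7, 5, 2, 1, 3, 6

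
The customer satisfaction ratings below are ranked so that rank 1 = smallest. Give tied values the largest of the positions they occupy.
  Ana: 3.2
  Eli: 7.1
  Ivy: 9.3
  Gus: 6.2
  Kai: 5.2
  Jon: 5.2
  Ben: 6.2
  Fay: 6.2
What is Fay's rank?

6

Sorted (ascending): 3.2, 5.2, 5.2, 6.2, 6.2, 6.2, 7.1, 9.3
The 2 values of 5.2 occupy positions 2–3 → each gets rank 3.
The 3 values of 6.2 occupy positions 4–6 → each gets rank 6.
Fay has value 6.2 → rank 6.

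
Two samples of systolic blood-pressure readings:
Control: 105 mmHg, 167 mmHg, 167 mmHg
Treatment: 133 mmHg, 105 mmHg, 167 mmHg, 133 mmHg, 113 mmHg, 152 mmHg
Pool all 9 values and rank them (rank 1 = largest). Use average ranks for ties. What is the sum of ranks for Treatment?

Sorted (descending): 167, 167, 167, 152, 133, 133, 113, 105, 105
The 3 values of 167 occupy positions 1–3 → average rank 2.
The 2 values of 133 occupy positions 5–6 → average rank (5+6)/2 = 5.5.
The 2 values of 105 occupy positions 8–9 → average rank (8+9)/2 = 8.5.
Treatment values → pooled ranks: 133→5.5, 105→8.5, 167→2, 133→5.5, 113→7, 152→4
Rank sum = 5.5 + 8.5 + 2 + 5.5 + 7 + 4 = 32.5

32.5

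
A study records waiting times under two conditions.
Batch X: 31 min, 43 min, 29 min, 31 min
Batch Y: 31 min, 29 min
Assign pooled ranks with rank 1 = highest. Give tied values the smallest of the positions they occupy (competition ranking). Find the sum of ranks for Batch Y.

Sorted (descending): 43, 31, 31, 31, 29, 29
The 3 values of 31 occupy positions 2–4 → each gets rank 2.
The 2 values of 29 occupy positions 5–6 → each gets rank 5.
Batch Y values → pooled ranks: 31→2, 29→5
Rank sum = 2 + 5 = 7

7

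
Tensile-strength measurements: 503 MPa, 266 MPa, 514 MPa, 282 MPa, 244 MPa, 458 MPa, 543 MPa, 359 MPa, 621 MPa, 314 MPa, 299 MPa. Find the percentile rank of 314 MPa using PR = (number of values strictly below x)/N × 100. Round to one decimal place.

N = 11.
Strictly below 314: 4. Equal to 314: 1.
PR = 4/11 × 100 = 36.4

36.4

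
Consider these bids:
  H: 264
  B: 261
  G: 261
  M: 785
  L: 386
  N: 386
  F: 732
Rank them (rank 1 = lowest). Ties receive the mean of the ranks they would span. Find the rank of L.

Sorted (ascending): 261, 261, 264, 386, 386, 732, 785
The 2 values of 261 occupy positions 1–2 → average rank (1+2)/2 = 1.5.
The 2 values of 386 occupy positions 4–5 → average rank (4+5)/2 = 4.5.
L has value 386 → rank 4.5.

4.5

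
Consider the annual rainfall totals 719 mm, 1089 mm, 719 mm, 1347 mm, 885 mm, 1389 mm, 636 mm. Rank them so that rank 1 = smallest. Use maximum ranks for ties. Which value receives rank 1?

Sorted (ascending): 636, 719, 719, 885, 1089, 1347, 1389
The 2 values of 719 occupy positions 2–3 → each gets rank 3.
Rank 1 → value 636.

636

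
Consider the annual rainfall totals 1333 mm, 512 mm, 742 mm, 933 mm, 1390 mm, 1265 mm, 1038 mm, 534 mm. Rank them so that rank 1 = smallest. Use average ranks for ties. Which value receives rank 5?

1038

Sorted (ascending): 512, 534, 742, 933, 1038, 1265, 1333, 1390
No ties — each value takes its position as its rank.
Rank 5 → value 1038.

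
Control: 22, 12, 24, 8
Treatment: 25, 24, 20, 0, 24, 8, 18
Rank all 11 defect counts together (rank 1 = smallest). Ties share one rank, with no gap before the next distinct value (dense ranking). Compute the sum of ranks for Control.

Sorted (ascending): 0, 8, 8, 12, 18, 20, 22, 24, 24, 24, 25
The 2 values of 8 share dense rank 2.
The 3 values of 24 share dense rank 7.
Remaining distinct values take the next consecutive integers.
Control values → pooled ranks: 22→6, 12→3, 24→7, 8→2
Rank sum = 6 + 3 + 7 + 2 = 18

18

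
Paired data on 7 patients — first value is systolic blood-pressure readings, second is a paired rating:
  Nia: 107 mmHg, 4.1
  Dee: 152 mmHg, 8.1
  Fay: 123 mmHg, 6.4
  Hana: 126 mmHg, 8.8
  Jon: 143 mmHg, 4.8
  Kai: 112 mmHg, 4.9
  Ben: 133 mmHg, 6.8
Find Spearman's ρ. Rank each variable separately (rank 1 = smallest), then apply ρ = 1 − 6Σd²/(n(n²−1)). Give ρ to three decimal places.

Ranks of variable 1: 1, 7, 3, 4, 6, 2, 5
Ranks of variable 2: 1, 6, 4, 7, 2, 3, 5
d = r₁ − r₂: 0, 1, -1, -3, 4, -1, 0
d²: 0, 1, 1, 9, 16, 1, 0; Σd² = 28
ρ = 1 − 6·28/(7·48) = 1 − 168/336 = 0.500

0.500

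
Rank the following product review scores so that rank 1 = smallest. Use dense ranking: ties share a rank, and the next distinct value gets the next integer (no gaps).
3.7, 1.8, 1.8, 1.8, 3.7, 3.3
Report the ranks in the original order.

3, 1, 1, 1, 3, 2

Sorted (ascending): 1.8, 1.8, 1.8, 3.3, 3.7, 3.7
The 3 values of 1.8 share dense rank 1.
The 2 values of 3.7 share dense rank 3.
Remaining distinct values take the next consecutive integers.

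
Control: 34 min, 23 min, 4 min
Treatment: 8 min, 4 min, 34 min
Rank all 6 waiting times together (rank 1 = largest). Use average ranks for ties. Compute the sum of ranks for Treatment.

Sorted (descending): 34, 34, 23, 8, 4, 4
The 2 values of 34 occupy positions 1–2 → average rank (1+2)/2 = 1.5.
The 2 values of 4 occupy positions 5–6 → average rank (5+6)/2 = 5.5.
Treatment values → pooled ranks: 8→4, 4→5.5, 34→1.5
Rank sum = 4 + 5.5 + 1.5 = 11

11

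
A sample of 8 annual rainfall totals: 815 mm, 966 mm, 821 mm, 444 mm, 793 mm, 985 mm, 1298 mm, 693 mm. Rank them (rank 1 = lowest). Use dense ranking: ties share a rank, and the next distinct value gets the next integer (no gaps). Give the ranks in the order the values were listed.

4, 6, 5, 1, 3, 7, 8, 2

Sorted (ascending): 444, 693, 793, 815, 821, 966, 985, 1298
No ties — each value takes its position as its rank.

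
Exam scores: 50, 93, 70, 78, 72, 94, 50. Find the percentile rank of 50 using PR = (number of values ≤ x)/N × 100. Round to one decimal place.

N = 7.
Strictly below 50: 0. Equal to 50: 2.
PR = 2/7 × 100 = 28.6

28.6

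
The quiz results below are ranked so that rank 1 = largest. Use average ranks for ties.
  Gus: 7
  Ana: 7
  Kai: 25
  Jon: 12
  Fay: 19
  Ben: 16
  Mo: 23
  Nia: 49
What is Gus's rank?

7.5

Sorted (descending): 49, 25, 23, 19, 16, 12, 7, 7
The 2 values of 7 occupy positions 7–8 → average rank (7+8)/2 = 7.5.
Gus has value 7 → rank 7.5.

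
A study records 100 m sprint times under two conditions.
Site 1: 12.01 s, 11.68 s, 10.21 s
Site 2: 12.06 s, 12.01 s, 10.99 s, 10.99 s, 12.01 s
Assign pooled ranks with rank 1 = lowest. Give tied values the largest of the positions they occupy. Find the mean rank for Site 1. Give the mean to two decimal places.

Sorted (ascending): 10.21, 10.99, 10.99, 11.68, 12.01, 12.01, 12.01, 12.06
The 2 values of 10.99 occupy positions 2–3 → each gets rank 3.
The 3 values of 12.01 occupy positions 5–7 → each gets rank 7.
Site 1 values → pooled ranks: 12.01→7, 11.68→4, 10.21→1
Mean rank = (7 + 4 + 1) / 3 = 4.00

4.00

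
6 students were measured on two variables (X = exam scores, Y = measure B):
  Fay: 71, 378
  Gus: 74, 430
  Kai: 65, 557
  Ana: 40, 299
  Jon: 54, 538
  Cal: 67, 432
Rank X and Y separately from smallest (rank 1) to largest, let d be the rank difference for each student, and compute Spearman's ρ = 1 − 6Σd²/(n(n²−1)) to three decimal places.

Ranks of variable 1: 5, 6, 3, 1, 2, 4
Ranks of variable 2: 2, 3, 6, 1, 5, 4
d = r₁ − r₂: 3, 3, -3, 0, -3, 0
d²: 9, 9, 9, 0, 9, 0; Σd² = 36
ρ = 1 − 6·36/(6·35) = 1 − 216/210 = -0.029

-0.029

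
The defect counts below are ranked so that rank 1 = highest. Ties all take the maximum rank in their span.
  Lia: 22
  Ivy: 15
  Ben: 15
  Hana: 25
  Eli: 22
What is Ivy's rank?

5

Sorted (descending): 25, 22, 22, 15, 15
The 2 values of 22 occupy positions 2–3 → each gets rank 3.
The 2 values of 15 occupy positions 4–5 → each gets rank 5.
Ivy has value 15 → rank 5.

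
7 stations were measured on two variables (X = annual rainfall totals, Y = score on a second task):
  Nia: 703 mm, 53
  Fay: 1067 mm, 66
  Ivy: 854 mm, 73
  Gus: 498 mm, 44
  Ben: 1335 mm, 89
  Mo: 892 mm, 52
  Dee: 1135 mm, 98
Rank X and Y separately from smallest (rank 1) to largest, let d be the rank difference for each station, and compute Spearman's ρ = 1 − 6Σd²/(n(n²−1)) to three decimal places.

0.786

Ranks of variable 1: 2, 5, 3, 1, 7, 4, 6
Ranks of variable 2: 3, 4, 5, 1, 6, 2, 7
d = r₁ − r₂: -1, 1, -2, 0, 1, 2, -1
d²: 1, 1, 4, 0, 1, 4, 1; Σd² = 12
ρ = 1 − 6·12/(7·48) = 1 − 72/336 = 0.786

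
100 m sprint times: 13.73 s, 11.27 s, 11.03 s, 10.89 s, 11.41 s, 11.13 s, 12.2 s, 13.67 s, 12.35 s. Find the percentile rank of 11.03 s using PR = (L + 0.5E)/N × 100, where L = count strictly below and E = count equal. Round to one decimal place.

16.7

N = 9.
Strictly below 11.03: 1. Equal to 11.03: 1.
PR = (1 + 0.5·1)/9 × 100 = 16.7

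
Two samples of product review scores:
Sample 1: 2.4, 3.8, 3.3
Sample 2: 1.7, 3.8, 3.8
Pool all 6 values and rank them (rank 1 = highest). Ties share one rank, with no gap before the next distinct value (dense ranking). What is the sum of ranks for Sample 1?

6

Sorted (descending): 3.8, 3.8, 3.8, 3.3, 2.4, 1.7
The 3 values of 3.8 share dense rank 1.
Remaining distinct values take the next consecutive integers.
Sample 1 values → pooled ranks: 2.4→3, 3.8→1, 3.3→2
Rank sum = 3 + 1 + 2 = 6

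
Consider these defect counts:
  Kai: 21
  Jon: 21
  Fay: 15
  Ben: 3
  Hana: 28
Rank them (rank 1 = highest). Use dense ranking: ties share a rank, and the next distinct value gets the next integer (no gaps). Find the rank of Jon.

Sorted (descending): 28, 21, 21, 15, 3
The 2 values of 21 share dense rank 2.
Remaining distinct values take the next consecutive integers.
Jon has value 21 → rank 2.

2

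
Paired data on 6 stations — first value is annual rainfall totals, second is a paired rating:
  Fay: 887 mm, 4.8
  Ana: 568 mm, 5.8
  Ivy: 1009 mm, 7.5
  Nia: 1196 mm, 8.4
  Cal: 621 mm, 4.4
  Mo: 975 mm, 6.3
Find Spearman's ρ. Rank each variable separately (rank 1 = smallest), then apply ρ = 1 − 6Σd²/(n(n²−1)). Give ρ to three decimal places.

Ranks of variable 1: 3, 1, 5, 6, 2, 4
Ranks of variable 2: 2, 3, 5, 6, 1, 4
d = r₁ − r₂: 1, -2, 0, 0, 1, 0
d²: 1, 4, 0, 0, 1, 0; Σd² = 6
ρ = 1 − 6·6/(6·35) = 1 − 36/210 = 0.829

0.829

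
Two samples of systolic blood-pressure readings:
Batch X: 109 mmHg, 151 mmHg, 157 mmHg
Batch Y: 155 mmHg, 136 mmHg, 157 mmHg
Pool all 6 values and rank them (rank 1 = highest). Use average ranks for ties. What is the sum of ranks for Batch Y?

Sorted (descending): 157, 157, 155, 151, 136, 109
The 2 values of 157 occupy positions 1–2 → average rank (1+2)/2 = 1.5.
Batch Y values → pooled ranks: 155→3, 136→5, 157→1.5
Rank sum = 3 + 5 + 1.5 = 9.5

9.5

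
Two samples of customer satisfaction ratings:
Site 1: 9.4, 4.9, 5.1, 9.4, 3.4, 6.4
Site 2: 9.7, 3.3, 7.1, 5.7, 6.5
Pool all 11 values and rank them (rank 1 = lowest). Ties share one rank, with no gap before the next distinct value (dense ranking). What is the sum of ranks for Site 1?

33

Sorted (ascending): 3.3, 3.4, 4.9, 5.1, 5.7, 6.4, 6.5, 7.1, 9.4, 9.4, 9.7
The 2 values of 9.4 share dense rank 9.
Remaining distinct values take the next consecutive integers.
Site 1 values → pooled ranks: 9.4→9, 4.9→3, 5.1→4, 9.4→9, 3.4→2, 6.4→6
Rank sum = 9 + 3 + 4 + 9 + 2 + 6 = 33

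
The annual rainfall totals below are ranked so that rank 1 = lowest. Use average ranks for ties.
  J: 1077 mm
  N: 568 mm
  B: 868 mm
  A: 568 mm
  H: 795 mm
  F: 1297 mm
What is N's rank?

1.5

Sorted (ascending): 568, 568, 795, 868, 1077, 1297
The 2 values of 568 occupy positions 1–2 → average rank (1+2)/2 = 1.5.
N has value 568 mm → rank 1.5.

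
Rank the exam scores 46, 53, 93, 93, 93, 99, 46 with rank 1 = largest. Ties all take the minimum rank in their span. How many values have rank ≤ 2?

4

Sorted (descending): 99, 93, 93, 93, 53, 46, 46
The 3 values of 93 occupy positions 2–4 → each gets rank 2.
The 2 values of 46 occupy positions 6–7 → each gets rank 6.
Ranks ≤ 2: {1, 2, 2, 2} → 4 values.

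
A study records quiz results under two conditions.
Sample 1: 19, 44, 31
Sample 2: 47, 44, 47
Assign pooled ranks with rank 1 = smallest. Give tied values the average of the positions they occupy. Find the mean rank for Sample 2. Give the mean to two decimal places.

Sorted (ascending): 19, 31, 44, 44, 47, 47
The 2 values of 44 occupy positions 3–4 → average rank (3+4)/2 = 3.5.
The 2 values of 47 occupy positions 5–6 → average rank (5+6)/2 = 5.5.
Sample 2 values → pooled ranks: 47→5.5, 44→3.5, 47→5.5
Mean rank = (5.5 + 3.5 + 5.5) / 3 = 4.83

4.83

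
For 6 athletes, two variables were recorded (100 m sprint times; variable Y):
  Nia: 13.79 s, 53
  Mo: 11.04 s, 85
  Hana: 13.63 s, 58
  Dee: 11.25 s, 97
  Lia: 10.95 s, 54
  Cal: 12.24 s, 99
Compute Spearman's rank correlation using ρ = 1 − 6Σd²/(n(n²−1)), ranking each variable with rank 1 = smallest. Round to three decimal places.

Ranks of variable 1: 6, 2, 5, 3, 1, 4
Ranks of variable 2: 1, 4, 3, 5, 2, 6
d = r₁ − r₂: 5, -2, 2, -2, -1, -2
d²: 25, 4, 4, 4, 1, 4; Σd² = 42
ρ = 1 − 6·42/(6·35) = 1 − 252/210 = -0.200

-0.200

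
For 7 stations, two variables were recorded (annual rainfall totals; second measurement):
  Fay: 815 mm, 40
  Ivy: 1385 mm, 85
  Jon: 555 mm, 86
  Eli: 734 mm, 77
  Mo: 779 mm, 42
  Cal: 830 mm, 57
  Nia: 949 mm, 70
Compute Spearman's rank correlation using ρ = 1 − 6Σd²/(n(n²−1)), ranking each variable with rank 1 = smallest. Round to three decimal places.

Ranks of variable 1: 4, 7, 1, 2, 3, 5, 6
Ranks of variable 2: 1, 6, 7, 5, 2, 3, 4
d = r₁ − r₂: 3, 1, -6, -3, 1, 2, 2
d²: 9, 1, 36, 9, 1, 4, 4; Σd² = 64
ρ = 1 − 6·64/(7·48) = 1 − 384/336 = -0.143

-0.143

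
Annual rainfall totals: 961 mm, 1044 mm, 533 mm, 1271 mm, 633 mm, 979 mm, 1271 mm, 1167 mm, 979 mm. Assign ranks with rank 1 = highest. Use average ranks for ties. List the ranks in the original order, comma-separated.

Sorted (descending): 1271, 1271, 1167, 1044, 979, 979, 961, 633, 533
The 2 values of 1271 occupy positions 1–2 → average rank (1+2)/2 = 1.5.
The 2 values of 979 occupy positions 5–6 → average rank (5+6)/2 = 5.5.

7, 4, 9, 1.5, 8, 5.5, 1.5, 3, 5.5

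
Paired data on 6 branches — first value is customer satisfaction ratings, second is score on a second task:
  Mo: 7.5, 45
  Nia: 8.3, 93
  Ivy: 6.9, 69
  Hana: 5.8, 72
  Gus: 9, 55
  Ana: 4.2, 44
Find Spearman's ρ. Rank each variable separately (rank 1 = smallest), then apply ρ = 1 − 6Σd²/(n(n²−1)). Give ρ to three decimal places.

0.314

Ranks of variable 1: 4, 5, 3, 2, 6, 1
Ranks of variable 2: 2, 6, 4, 5, 3, 1
d = r₁ − r₂: 2, -1, -1, -3, 3, 0
d²: 4, 1, 1, 9, 9, 0; Σd² = 24
ρ = 1 − 6·24/(6·35) = 1 − 144/210 = 0.314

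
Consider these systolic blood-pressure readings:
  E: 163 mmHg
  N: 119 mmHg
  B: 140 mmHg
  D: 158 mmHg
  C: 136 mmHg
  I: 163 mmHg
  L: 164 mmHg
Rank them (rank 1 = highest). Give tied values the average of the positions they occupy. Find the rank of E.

2.5

Sorted (descending): 164, 163, 163, 158, 140, 136, 119
The 2 values of 163 occupy positions 2–3 → average rank (2+3)/2 = 2.5.
E has value 163 mmHg → rank 2.5.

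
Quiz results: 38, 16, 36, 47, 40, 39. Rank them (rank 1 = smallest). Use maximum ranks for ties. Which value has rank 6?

Sorted (ascending): 16, 36, 38, 39, 40, 47
No ties — each value takes its position as its rank.
Rank 6 → value 47.

47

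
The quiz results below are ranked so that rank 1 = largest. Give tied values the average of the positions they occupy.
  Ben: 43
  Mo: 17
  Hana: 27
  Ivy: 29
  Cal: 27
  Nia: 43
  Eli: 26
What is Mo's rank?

7

Sorted (descending): 43, 43, 29, 27, 27, 26, 17
The 2 values of 43 occupy positions 1–2 → average rank (1+2)/2 = 1.5.
The 2 values of 27 occupy positions 4–5 → average rank (4+5)/2 = 4.5.
Mo has value 17 → rank 7.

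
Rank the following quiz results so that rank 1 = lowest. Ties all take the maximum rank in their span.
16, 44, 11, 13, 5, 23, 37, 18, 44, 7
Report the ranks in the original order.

5, 10, 3, 4, 1, 7, 8, 6, 10, 2

Sorted (ascending): 5, 7, 11, 13, 16, 18, 23, 37, 44, 44
The 2 values of 44 occupy positions 9–10 → each gets rank 10.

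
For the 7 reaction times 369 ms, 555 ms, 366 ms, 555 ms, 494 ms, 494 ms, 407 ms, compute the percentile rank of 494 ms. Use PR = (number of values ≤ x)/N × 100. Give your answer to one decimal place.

N = 7.
Strictly below 494: 3. Equal to 494: 2.
PR = 5/7 × 100 = 71.4

71.4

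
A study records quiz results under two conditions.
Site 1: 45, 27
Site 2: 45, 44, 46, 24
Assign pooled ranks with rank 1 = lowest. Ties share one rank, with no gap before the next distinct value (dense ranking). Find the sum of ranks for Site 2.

13

Sorted (ascending): 24, 27, 44, 45, 45, 46
The 2 values of 45 share dense rank 4.
Remaining distinct values take the next consecutive integers.
Site 2 values → pooled ranks: 45→4, 44→3, 46→5, 24→1
Rank sum = 4 + 3 + 5 + 1 = 13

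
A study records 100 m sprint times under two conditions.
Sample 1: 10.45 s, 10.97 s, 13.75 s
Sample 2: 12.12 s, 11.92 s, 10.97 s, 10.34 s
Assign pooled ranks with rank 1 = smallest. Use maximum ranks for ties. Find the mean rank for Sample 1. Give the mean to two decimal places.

4.33

Sorted (ascending): 10.34, 10.45, 10.97, 10.97, 11.92, 12.12, 13.75
The 2 values of 10.97 occupy positions 3–4 → each gets rank 4.
Sample 1 values → pooled ranks: 10.45→2, 10.97→4, 13.75→7
Mean rank = (2 + 4 + 7) / 3 = 4.33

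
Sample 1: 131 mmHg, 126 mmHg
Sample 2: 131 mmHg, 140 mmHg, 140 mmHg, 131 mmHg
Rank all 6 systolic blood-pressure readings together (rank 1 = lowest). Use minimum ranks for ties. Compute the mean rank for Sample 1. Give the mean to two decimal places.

1.50

Sorted (ascending): 126, 131, 131, 131, 140, 140
The 3 values of 131 occupy positions 2–4 → each gets rank 2.
The 2 values of 140 occupy positions 5–6 → each gets rank 5.
Sample 1 values → pooled ranks: 131→2, 126→1
Mean rank = (2 + 1) / 2 = 1.50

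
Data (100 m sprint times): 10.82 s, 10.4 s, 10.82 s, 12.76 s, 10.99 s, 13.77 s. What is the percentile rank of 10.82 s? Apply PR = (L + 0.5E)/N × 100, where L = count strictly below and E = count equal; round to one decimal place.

N = 6.
Strictly below 10.82: 1. Equal to 10.82: 2.
PR = (1 + 0.5·2)/6 × 100 = 33.3

33.3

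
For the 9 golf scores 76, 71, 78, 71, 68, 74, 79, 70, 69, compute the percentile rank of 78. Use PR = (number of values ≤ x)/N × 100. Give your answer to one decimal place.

88.9

N = 9.
Strictly below 78: 7. Equal to 78: 1.
PR = 8/9 × 100 = 88.9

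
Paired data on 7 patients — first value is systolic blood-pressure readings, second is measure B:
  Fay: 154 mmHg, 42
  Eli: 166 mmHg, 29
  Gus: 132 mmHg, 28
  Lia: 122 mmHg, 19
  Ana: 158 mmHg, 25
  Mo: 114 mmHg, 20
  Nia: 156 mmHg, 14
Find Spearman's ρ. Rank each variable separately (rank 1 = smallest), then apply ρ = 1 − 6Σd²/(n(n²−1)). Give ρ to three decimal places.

Ranks of variable 1: 4, 7, 3, 2, 6, 1, 5
Ranks of variable 2: 7, 6, 5, 2, 4, 3, 1
d = r₁ − r₂: -3, 1, -2, 0, 2, -2, 4
d²: 9, 1, 4, 0, 4, 4, 16; Σd² = 38
ρ = 1 − 6·38/(7·48) = 1 − 228/336 = 0.321

0.321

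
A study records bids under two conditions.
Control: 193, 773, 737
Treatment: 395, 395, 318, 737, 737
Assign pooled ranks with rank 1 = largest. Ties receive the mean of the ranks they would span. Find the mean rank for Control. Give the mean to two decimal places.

Sorted (descending): 773, 737, 737, 737, 395, 395, 318, 193
The 3 values of 737 occupy positions 2–4 → average rank 3.
The 2 values of 395 occupy positions 5–6 → average rank (5+6)/2 = 5.5.
Control values → pooled ranks: 193→8, 773→1, 737→3
Mean rank = (8 + 1 + 3) / 3 = 4.00

4.00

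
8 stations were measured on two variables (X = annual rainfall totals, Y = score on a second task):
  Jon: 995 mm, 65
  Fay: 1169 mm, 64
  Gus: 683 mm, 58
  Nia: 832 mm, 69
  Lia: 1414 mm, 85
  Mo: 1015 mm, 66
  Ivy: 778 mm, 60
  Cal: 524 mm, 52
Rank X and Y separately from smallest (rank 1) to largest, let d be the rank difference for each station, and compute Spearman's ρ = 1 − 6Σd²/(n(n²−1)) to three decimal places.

0.786

Ranks of variable 1: 5, 7, 2, 4, 8, 6, 3, 1
Ranks of variable 2: 5, 4, 2, 7, 8, 6, 3, 1
d = r₁ − r₂: 0, 3, 0, -3, 0, 0, 0, 0
d²: 0, 9, 0, 9, 0, 0, 0, 0; Σd² = 18
ρ = 1 − 6·18/(8·63) = 1 − 108/504 = 0.786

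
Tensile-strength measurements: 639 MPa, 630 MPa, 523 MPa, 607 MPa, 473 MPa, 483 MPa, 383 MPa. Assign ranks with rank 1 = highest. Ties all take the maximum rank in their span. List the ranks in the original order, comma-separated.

Sorted (descending): 639, 630, 607, 523, 483, 473, 383
No ties — each value takes its position as its rank.

1, 2, 4, 3, 6, 5, 7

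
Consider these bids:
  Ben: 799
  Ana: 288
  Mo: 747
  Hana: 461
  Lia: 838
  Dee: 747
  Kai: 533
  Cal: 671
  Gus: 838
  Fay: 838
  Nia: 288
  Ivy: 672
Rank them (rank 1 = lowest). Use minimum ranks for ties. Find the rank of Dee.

Sorted (ascending): 288, 288, 461, 533, 671, 672, 747, 747, 799, 838, 838, 838
The 2 values of 288 occupy positions 1–2 → each gets rank 1.
The 2 values of 747 occupy positions 7–8 → each gets rank 7.
The 3 values of 838 occupy positions 10–12 → each gets rank 10.
Dee has value 747 → rank 7.

7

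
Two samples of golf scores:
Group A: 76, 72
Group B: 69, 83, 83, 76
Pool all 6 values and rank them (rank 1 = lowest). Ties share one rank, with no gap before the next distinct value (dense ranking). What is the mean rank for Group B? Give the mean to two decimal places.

3.00

Sorted (ascending): 69, 72, 76, 76, 83, 83
The 2 values of 76 share dense rank 3.
The 2 values of 83 share dense rank 4.
Remaining distinct values take the next consecutive integers.
Group B values → pooled ranks: 69→1, 83→4, 83→4, 76→3
Mean rank = (1 + 4 + 4 + 3) / 4 = 3.00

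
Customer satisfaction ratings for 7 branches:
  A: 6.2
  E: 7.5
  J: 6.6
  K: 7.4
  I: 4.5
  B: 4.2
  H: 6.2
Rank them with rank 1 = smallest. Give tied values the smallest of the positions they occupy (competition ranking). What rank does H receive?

Sorted (ascending): 4.2, 4.5, 6.2, 6.2, 6.6, 7.4, 7.5
The 2 values of 6.2 occupy positions 3–4 → each gets rank 3.
H has value 6.2 → rank 3.

3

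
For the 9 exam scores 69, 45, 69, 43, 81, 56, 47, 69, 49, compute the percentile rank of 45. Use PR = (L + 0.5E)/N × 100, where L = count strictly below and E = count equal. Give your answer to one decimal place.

N = 9.
Strictly below 45: 1. Equal to 45: 1.
PR = (1 + 0.5·1)/9 × 100 = 16.7

16.7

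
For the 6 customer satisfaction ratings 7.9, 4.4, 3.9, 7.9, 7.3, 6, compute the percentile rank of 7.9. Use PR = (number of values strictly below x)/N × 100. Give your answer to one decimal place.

N = 6.
Strictly below 7.9: 4. Equal to 7.9: 2.
PR = 4/6 × 100 = 66.7

66.7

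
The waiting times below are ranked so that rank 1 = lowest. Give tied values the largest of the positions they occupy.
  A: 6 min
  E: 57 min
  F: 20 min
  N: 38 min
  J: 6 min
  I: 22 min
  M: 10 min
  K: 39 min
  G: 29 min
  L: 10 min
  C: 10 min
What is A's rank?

Sorted (ascending): 6, 6, 10, 10, 10, 20, 22, 29, 38, 39, 57
The 2 values of 6 occupy positions 1–2 → each gets rank 2.
The 3 values of 10 occupy positions 3–5 → each gets rank 5.
A has value 6 min → rank 2.

2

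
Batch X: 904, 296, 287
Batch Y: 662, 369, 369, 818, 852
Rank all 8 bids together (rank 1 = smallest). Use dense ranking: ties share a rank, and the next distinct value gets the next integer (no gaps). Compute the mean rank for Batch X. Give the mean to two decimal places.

3.33

Sorted (ascending): 287, 296, 369, 369, 662, 818, 852, 904
The 2 values of 369 share dense rank 3.
Remaining distinct values take the next consecutive integers.
Batch X values → pooled ranks: 904→7, 296→2, 287→1
Mean rank = (7 + 2 + 1) / 3 = 3.33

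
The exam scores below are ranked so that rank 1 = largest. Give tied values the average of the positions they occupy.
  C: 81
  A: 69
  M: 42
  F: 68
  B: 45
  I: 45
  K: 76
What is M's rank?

7

Sorted (descending): 81, 76, 69, 68, 45, 45, 42
The 2 values of 45 occupy positions 5–6 → average rank (5+6)/2 = 5.5.
M has value 42 → rank 7.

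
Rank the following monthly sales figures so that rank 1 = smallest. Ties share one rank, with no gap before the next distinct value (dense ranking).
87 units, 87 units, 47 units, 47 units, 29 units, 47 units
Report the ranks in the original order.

3, 3, 2, 2, 1, 2

Sorted (ascending): 29, 47, 47, 47, 87, 87
The 3 values of 47 share dense rank 2.
The 2 values of 87 share dense rank 3.
Remaining distinct values take the next consecutive integers.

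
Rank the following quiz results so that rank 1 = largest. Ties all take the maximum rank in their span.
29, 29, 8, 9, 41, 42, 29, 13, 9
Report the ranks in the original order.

Sorted (descending): 42, 41, 29, 29, 29, 13, 9, 9, 8
The 3 values of 29 occupy positions 3–5 → each gets rank 5.
The 2 values of 9 occupy positions 7–8 → each gets rank 8.

5, 5, 9, 8, 2, 1, 5, 6, 8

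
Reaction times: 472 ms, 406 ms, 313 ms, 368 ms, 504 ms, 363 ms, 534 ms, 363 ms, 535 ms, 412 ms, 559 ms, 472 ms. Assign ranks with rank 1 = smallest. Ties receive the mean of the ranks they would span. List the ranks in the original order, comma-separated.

Sorted (ascending): 313, 363, 363, 368, 406, 412, 472, 472, 504, 534, 535, 559
The 2 values of 363 occupy positions 2–3 → average rank (2+3)/2 = 2.5.
The 2 values of 472 occupy positions 7–8 → average rank (7+8)/2 = 7.5.

7.5, 5, 1, 4, 9, 2.5, 10, 2.5, 11, 6, 12, 7.5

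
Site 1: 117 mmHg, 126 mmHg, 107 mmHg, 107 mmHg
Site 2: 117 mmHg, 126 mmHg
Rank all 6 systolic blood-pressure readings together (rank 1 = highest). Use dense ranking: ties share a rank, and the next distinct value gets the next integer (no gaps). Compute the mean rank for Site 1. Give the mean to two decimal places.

2.25

Sorted (descending): 126, 126, 117, 117, 107, 107
The 2 values of 126 share dense rank 1.
The 2 values of 117 share dense rank 2.
The 2 values of 107 share dense rank 3.
Site 1 values → pooled ranks: 117→2, 126→1, 107→3, 107→3
Mean rank = (2 + 1 + 3 + 3) / 4 = 2.25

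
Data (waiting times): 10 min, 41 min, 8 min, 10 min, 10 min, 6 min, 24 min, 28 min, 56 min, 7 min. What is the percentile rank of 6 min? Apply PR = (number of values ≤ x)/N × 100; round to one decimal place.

10.0

N = 10.
Strictly below 6: 0. Equal to 6: 1.
PR = 1/10 × 100 = 10.0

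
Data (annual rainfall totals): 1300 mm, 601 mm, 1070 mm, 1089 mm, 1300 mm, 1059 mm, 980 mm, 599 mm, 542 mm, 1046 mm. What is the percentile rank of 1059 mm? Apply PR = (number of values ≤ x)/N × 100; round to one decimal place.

N = 10.
Strictly below 1059: 5. Equal to 1059: 1.
PR = 6/10 × 100 = 60.0

60.0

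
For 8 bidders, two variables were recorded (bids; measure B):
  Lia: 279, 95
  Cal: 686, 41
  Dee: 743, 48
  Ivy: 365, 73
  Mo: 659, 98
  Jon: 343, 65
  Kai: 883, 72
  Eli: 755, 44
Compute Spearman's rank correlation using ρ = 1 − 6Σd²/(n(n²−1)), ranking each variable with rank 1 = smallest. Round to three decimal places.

Ranks of variable 1: 1, 5, 6, 3, 4, 2, 8, 7
Ranks of variable 2: 7, 1, 3, 6, 8, 4, 5, 2
d = r₁ − r₂: -6, 4, 3, -3, -4, -2, 3, 5
d²: 36, 16, 9, 9, 16, 4, 9, 25; Σd² = 124
ρ = 1 − 6·124/(8·63) = 1 − 744/504 = -0.476

-0.476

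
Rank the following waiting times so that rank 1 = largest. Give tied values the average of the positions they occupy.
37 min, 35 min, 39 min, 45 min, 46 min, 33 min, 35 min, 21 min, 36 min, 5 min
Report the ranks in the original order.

Sorted (descending): 46, 45, 39, 37, 36, 35, 35, 33, 21, 5
The 2 values of 35 occupy positions 6–7 → average rank (6+7)/2 = 6.5.

4, 6.5, 3, 2, 1, 8, 6.5, 9, 5, 10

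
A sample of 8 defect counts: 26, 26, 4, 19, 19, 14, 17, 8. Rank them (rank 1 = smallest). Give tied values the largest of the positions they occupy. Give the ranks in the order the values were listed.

8, 8, 1, 6, 6, 3, 4, 2

Sorted (ascending): 4, 8, 14, 17, 19, 19, 26, 26
The 2 values of 19 occupy positions 5–6 → each gets rank 6.
The 2 values of 26 occupy positions 7–8 → each gets rank 8.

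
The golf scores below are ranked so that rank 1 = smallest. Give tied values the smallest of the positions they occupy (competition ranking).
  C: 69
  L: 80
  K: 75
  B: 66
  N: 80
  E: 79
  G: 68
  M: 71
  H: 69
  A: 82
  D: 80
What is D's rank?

8

Sorted (ascending): 66, 68, 69, 69, 71, 75, 79, 80, 80, 80, 82
The 2 values of 69 occupy positions 3–4 → each gets rank 3.
The 3 values of 80 occupy positions 8–10 → each gets rank 8.
D has value 80 → rank 8.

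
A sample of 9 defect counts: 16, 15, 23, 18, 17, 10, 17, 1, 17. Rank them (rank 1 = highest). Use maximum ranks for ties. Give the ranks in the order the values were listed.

6, 7, 1, 2, 5, 8, 5, 9, 5

Sorted (descending): 23, 18, 17, 17, 17, 16, 15, 10, 1
The 3 values of 17 occupy positions 3–5 → each gets rank 5.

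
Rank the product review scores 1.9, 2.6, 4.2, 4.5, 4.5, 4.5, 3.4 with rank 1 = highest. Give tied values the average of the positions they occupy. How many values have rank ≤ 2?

3

Sorted (descending): 4.5, 4.5, 4.5, 4.2, 3.4, 2.6, 1.9
The 3 values of 4.5 occupy positions 1–3 → average rank 2.
Ranks ≤ 2: {2, 2, 2} → 3 values.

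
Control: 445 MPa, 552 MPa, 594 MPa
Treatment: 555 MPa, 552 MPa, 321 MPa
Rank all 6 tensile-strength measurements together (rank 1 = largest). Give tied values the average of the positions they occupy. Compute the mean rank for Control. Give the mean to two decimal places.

Sorted (descending): 594, 555, 552, 552, 445, 321
The 2 values of 552 occupy positions 3–4 → average rank (3+4)/2 = 3.5.
Control values → pooled ranks: 445→5, 552→3.5, 594→1
Mean rank = (5 + 3.5 + 1) / 3 = 3.17

3.17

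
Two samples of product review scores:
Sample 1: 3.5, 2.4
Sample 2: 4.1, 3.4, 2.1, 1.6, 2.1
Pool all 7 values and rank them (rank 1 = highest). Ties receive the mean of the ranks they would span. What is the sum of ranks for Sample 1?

Sorted (descending): 4.1, 3.5, 3.4, 2.4, 2.1, 2.1, 1.6
The 2 values of 2.1 occupy positions 5–6 → average rank (5+6)/2 = 5.5.
Sample 1 values → pooled ranks: 3.5→2, 2.4→4
Rank sum = 2 + 4 = 6

6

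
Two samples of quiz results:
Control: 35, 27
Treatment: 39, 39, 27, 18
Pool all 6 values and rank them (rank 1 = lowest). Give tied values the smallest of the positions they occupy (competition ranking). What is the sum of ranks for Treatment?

13

Sorted (ascending): 18, 27, 27, 35, 39, 39
The 2 values of 27 occupy positions 2–3 → each gets rank 2.
The 2 values of 39 occupy positions 5–6 → each gets rank 5.
Treatment values → pooled ranks: 39→5, 39→5, 27→2, 18→1
Rank sum = 5 + 5 + 2 + 1 = 13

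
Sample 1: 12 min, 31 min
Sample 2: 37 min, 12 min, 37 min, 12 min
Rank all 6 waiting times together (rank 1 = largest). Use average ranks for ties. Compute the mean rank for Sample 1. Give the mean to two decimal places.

4.00

Sorted (descending): 37, 37, 31, 12, 12, 12
The 2 values of 37 occupy positions 1–2 → average rank (1+2)/2 = 1.5.
The 3 values of 12 occupy positions 4–6 → average rank 5.
Sample 1 values → pooled ranks: 12→5, 31→3
Mean rank = (5 + 3) / 2 = 4.00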